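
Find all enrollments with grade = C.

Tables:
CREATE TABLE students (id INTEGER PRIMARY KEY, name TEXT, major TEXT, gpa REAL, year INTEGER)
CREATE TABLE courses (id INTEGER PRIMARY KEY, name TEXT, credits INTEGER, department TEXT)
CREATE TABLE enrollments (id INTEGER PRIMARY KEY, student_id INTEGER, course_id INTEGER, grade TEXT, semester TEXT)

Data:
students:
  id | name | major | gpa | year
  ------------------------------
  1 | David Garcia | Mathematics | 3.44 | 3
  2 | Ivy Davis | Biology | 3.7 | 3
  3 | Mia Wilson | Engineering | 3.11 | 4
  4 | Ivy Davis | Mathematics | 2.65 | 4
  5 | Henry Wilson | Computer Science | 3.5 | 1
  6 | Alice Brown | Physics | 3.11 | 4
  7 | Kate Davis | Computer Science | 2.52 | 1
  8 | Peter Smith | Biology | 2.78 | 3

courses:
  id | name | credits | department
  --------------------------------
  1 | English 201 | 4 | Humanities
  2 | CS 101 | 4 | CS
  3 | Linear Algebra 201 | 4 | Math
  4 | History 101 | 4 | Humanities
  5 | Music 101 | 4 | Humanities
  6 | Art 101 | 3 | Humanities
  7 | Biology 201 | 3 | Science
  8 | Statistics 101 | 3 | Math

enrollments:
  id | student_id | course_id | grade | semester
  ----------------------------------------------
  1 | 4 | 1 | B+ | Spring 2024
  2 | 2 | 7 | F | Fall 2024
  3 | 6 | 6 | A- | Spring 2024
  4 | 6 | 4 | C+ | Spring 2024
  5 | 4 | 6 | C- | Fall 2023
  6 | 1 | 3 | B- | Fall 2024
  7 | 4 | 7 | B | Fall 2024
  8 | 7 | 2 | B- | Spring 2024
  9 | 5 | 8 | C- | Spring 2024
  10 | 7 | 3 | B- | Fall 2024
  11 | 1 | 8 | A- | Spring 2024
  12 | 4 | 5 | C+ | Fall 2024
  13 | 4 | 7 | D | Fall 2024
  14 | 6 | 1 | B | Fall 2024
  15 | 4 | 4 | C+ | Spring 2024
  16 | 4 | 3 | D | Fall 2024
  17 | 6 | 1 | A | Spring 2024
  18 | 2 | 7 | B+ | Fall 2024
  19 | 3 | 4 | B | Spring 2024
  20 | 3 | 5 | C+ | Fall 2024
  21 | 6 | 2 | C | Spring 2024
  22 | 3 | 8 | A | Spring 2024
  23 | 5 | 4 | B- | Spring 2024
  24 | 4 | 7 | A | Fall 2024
SELECT id, grade FROM enrollments WHERE grade = 'C'

Execution result:
id | grade
21 | C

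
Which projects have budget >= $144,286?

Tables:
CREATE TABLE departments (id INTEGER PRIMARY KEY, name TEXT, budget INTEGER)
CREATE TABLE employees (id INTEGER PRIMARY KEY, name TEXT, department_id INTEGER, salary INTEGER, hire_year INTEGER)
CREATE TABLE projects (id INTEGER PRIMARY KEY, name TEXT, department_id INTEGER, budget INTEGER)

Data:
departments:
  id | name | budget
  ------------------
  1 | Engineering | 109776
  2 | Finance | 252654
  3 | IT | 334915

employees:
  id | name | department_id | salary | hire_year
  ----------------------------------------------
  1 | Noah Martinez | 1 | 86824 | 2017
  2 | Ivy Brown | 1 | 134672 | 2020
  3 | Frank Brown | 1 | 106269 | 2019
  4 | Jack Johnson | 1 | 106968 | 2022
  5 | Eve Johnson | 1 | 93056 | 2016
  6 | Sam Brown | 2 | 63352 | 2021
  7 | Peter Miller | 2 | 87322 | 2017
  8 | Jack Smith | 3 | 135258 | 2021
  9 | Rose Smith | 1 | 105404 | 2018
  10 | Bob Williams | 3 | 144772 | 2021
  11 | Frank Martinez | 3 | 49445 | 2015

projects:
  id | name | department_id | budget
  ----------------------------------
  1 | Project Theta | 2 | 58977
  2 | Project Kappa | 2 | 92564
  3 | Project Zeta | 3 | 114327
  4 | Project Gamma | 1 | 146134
SELECT name, budget FROM projects WHERE budget >= 144286

Execution result:
name | budget
Project Gamma | 146134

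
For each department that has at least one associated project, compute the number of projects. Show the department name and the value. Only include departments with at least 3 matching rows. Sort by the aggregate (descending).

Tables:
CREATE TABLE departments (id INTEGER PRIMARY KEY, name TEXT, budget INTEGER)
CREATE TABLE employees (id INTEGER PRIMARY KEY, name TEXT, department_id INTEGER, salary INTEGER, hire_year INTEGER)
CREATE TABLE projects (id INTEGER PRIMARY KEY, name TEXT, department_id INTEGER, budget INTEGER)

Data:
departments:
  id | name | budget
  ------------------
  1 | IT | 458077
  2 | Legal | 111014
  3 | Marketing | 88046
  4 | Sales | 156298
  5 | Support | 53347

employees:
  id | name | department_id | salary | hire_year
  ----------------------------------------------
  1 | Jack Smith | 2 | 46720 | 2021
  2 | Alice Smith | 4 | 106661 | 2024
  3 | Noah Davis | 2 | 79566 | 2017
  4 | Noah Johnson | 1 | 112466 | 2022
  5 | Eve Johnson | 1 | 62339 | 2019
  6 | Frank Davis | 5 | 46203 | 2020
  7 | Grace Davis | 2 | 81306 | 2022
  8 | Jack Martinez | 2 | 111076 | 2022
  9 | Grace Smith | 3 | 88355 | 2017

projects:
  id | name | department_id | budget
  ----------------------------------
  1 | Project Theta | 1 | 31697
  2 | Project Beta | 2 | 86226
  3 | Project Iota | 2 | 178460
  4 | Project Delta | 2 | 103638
SELECT p.name, COUNT(*) AS n FROM projects c JOIN departments p ON c.department_id = p.id GROUP BY p.id, p.name HAVING COUNT(*) >= 3 ORDER BY n DESC

Execution result:
name | n
Legal | 3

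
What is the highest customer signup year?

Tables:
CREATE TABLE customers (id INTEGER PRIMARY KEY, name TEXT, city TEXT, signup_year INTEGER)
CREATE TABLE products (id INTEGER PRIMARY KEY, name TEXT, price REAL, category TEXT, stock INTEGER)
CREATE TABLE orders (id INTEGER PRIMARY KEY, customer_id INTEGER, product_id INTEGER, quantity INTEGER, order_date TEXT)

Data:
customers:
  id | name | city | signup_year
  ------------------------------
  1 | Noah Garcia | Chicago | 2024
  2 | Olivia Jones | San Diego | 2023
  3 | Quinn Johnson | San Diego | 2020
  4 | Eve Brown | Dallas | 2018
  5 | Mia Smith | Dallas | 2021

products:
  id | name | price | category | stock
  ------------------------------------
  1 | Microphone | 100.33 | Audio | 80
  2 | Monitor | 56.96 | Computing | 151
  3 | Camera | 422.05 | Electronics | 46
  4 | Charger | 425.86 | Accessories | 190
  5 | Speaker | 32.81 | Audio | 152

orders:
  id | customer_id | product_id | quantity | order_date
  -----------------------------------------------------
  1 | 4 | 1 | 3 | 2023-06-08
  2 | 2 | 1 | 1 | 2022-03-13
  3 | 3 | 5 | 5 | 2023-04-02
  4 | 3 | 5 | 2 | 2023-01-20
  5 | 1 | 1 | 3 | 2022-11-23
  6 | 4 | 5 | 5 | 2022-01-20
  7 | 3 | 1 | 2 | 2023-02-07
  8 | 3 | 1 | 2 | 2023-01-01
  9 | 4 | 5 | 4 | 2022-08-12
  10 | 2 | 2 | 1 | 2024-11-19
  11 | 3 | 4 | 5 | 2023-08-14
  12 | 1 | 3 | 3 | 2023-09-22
SELECT MAX(signup_year) FROM customers

Execution result:
2024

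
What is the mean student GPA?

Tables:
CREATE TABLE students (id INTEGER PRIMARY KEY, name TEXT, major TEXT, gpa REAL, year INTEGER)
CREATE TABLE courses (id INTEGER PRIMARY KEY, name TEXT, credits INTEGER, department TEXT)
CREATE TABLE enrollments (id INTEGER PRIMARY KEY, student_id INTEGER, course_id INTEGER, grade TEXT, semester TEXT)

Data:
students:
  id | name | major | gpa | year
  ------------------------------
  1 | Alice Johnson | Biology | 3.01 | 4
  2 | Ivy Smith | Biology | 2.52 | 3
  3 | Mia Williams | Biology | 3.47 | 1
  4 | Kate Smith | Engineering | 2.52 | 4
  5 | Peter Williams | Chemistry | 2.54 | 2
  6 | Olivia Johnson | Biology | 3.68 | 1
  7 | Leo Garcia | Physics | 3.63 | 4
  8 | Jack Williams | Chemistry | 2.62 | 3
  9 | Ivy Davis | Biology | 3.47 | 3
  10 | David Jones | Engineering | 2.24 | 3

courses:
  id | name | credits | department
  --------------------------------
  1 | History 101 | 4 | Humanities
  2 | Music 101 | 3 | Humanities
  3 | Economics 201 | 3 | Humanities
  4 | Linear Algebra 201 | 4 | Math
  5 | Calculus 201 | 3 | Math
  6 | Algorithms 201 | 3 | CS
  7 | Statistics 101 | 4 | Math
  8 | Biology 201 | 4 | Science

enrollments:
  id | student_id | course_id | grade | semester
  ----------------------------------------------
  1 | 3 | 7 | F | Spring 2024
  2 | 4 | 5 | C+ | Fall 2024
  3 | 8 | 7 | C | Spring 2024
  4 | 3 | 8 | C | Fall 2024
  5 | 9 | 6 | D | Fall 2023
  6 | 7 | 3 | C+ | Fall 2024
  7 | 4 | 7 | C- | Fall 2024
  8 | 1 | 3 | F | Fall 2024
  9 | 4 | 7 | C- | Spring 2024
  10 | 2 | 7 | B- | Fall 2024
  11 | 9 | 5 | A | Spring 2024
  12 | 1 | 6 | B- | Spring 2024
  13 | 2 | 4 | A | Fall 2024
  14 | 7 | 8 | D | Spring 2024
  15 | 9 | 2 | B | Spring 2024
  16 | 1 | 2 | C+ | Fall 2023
SELECT AVG(gpa) FROM students

Execution result:
2.97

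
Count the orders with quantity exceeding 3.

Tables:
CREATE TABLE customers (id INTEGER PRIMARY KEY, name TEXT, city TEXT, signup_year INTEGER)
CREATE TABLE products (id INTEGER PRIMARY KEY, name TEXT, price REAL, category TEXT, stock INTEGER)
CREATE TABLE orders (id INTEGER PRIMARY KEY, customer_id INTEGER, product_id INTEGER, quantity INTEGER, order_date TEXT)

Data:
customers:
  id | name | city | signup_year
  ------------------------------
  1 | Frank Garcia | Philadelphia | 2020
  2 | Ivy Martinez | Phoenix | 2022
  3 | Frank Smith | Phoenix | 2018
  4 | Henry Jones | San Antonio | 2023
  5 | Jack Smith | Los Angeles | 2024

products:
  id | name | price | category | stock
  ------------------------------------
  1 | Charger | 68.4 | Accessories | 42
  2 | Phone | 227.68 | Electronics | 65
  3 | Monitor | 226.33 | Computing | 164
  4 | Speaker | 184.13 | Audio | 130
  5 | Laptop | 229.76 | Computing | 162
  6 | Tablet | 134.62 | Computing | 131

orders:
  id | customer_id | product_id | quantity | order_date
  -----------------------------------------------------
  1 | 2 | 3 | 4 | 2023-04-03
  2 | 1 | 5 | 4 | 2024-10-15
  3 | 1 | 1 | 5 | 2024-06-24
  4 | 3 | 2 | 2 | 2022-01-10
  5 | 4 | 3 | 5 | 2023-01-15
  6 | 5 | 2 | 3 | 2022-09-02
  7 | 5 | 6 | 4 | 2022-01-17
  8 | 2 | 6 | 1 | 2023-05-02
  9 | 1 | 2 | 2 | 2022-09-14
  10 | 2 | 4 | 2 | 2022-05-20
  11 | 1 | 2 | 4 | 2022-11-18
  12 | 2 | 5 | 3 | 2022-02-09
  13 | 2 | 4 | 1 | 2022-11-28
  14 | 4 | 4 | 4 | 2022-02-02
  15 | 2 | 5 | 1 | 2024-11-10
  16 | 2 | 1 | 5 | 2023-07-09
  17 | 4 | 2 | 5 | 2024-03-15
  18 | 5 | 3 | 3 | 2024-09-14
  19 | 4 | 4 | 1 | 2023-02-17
SELECT COUNT(*) FROM orders WHERE quantity > 3

Execution result:
9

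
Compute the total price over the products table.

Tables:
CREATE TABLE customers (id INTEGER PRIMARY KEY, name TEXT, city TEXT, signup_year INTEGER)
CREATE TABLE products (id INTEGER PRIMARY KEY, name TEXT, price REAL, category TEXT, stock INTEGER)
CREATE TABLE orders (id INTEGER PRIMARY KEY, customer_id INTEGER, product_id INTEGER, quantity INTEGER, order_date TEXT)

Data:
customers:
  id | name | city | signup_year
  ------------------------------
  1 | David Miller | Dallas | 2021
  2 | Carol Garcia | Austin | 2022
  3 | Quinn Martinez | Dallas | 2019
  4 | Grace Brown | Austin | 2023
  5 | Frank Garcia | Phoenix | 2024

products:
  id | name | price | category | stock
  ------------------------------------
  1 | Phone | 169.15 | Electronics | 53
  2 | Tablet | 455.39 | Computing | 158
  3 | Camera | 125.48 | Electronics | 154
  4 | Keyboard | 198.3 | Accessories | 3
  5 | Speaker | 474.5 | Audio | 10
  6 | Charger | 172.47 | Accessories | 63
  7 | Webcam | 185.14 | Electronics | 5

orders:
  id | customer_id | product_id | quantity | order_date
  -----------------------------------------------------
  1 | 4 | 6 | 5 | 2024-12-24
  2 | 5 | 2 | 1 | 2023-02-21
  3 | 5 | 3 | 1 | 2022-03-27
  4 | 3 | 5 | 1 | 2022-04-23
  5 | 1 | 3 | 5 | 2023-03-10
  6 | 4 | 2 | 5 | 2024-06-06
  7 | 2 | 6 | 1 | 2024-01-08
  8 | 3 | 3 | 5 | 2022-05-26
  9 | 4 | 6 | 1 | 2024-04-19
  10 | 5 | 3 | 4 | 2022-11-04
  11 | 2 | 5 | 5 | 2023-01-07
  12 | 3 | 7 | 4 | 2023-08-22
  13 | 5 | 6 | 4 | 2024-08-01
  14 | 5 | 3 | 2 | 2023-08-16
SELECT SUM(price) FROM products

Execution result:
1780.43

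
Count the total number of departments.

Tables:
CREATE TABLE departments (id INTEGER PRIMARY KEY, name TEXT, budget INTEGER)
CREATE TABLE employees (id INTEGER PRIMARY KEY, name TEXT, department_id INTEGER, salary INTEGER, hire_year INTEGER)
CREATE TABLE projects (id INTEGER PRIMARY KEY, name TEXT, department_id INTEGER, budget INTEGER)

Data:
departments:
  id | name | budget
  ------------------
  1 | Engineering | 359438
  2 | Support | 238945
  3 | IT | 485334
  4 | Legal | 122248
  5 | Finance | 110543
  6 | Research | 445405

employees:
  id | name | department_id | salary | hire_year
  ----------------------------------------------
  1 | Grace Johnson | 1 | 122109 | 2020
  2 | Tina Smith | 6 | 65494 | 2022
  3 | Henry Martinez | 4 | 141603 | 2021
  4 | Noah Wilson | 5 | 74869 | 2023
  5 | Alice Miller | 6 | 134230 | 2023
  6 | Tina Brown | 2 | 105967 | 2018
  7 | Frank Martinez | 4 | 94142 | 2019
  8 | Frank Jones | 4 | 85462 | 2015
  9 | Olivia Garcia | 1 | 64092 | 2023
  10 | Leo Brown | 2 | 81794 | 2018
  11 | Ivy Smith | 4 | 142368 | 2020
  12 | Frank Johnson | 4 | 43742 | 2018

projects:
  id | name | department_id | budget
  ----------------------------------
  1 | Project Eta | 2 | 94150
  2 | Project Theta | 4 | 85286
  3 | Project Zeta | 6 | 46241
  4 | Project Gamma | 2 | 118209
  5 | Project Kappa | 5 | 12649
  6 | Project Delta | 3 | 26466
SELECT COUNT(*) FROM departments

Execution result:
6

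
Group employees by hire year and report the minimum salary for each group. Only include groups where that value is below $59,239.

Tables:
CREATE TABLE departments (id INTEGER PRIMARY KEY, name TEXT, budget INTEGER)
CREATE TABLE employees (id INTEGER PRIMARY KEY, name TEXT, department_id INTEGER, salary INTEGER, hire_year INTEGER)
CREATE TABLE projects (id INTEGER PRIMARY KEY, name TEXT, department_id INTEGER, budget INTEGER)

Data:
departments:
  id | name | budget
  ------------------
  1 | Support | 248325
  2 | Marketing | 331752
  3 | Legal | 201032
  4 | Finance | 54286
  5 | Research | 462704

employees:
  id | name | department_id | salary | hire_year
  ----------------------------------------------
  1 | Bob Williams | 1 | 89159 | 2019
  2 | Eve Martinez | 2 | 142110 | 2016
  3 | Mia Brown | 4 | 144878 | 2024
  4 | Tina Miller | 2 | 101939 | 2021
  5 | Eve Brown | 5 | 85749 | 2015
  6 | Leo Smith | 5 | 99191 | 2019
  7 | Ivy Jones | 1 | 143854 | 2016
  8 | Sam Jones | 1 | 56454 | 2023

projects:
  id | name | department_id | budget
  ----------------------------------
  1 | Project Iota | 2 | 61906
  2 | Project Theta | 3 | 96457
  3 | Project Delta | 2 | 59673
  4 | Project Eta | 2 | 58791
SELECT hire_year, MIN(salary) AS min_salary FROM employees GROUP BY hire_year HAVING MIN(salary) < 59239

Execution result:
hire_year | min_salary
2023 | 56454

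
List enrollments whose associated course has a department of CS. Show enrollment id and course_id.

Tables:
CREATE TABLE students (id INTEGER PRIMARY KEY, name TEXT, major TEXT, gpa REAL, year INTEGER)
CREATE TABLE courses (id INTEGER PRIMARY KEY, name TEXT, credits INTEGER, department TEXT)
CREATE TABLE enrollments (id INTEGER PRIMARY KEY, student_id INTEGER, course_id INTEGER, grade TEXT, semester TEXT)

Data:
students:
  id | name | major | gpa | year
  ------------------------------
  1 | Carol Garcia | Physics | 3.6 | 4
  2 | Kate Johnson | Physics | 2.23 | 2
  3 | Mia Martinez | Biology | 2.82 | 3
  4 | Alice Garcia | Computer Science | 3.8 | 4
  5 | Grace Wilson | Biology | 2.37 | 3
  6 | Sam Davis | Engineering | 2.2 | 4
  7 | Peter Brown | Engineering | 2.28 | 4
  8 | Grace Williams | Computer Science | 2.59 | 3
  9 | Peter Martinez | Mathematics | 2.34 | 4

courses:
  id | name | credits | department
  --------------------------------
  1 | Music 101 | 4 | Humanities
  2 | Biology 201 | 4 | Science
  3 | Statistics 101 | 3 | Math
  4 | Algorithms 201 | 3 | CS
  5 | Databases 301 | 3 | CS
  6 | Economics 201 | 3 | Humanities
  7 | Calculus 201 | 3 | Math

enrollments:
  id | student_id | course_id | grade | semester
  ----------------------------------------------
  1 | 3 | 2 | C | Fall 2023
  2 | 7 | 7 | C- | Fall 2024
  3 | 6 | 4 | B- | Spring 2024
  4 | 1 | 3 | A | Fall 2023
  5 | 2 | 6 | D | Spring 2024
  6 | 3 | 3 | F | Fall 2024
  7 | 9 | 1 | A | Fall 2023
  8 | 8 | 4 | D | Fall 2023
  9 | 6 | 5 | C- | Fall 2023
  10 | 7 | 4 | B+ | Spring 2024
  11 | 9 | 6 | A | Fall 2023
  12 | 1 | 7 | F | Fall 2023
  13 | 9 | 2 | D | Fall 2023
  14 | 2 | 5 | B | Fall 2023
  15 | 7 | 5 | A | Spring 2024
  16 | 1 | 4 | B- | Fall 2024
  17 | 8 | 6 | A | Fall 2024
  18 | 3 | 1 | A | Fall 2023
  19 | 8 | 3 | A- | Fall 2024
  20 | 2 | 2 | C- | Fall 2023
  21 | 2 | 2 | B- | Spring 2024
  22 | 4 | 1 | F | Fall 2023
SELECT id, course_id FROM enrollments WHERE course_id IN (SELECT id FROM courses WHERE department = 'CS')

Execution result:
id | course_id
3 | 4
8 | 4
9 | 5
10 | 4
14 | 5
15 | 5
16 | 4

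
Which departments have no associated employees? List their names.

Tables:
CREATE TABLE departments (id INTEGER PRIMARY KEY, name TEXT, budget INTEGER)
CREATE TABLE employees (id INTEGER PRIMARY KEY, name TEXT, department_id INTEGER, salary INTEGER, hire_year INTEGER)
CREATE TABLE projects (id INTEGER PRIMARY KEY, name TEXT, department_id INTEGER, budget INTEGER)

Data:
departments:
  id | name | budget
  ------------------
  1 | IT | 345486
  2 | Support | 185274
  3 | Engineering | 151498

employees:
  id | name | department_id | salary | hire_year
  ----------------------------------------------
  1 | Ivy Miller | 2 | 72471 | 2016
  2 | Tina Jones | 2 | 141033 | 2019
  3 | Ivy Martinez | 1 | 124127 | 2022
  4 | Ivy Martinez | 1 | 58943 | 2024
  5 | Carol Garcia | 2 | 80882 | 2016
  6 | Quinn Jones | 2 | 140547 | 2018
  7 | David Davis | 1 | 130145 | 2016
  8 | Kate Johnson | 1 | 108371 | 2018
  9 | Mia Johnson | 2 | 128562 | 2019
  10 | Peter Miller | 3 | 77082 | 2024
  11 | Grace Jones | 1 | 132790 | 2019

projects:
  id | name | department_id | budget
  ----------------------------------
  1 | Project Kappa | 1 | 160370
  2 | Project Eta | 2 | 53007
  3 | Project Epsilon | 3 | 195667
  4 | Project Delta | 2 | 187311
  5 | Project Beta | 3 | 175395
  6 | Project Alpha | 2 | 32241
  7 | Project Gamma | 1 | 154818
SELECT p.name FROM departments p LEFT JOIN employees c ON c.department_id = p.id WHERE c.id IS NULL

Execution result:
(no rows)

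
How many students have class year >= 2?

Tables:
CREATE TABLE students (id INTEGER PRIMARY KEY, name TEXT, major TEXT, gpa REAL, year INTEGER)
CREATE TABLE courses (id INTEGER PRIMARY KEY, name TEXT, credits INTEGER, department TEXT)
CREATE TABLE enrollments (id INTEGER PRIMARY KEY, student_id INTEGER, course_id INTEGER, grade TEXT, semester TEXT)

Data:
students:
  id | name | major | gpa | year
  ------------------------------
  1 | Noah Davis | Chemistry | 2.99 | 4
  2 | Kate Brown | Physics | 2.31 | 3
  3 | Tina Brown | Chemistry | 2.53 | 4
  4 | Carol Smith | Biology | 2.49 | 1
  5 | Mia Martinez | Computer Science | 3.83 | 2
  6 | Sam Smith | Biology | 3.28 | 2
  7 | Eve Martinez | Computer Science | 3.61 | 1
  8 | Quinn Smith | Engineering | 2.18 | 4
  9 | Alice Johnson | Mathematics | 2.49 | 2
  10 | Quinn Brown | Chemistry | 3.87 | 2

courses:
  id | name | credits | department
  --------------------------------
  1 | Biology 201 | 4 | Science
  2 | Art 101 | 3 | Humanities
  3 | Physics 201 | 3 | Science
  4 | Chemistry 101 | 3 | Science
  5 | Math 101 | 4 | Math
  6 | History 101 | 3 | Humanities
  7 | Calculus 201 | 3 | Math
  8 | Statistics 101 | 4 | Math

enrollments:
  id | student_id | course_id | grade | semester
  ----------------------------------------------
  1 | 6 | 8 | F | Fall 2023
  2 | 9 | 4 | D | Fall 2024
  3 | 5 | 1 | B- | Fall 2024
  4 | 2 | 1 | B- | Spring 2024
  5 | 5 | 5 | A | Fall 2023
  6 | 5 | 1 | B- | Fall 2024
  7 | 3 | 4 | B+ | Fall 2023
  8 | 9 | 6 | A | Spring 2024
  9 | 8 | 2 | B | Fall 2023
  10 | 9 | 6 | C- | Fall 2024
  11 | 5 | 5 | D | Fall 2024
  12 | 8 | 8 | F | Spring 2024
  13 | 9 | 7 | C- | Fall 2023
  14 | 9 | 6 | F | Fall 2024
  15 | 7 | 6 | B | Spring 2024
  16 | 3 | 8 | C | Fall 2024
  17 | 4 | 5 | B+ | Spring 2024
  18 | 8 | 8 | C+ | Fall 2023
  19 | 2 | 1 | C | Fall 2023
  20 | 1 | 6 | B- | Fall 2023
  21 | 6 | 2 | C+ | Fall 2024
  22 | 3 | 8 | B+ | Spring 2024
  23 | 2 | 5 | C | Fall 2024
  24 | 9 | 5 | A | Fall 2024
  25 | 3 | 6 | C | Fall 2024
SELECT COUNT(*) FROM students WHERE year >= 2

Execution result:
8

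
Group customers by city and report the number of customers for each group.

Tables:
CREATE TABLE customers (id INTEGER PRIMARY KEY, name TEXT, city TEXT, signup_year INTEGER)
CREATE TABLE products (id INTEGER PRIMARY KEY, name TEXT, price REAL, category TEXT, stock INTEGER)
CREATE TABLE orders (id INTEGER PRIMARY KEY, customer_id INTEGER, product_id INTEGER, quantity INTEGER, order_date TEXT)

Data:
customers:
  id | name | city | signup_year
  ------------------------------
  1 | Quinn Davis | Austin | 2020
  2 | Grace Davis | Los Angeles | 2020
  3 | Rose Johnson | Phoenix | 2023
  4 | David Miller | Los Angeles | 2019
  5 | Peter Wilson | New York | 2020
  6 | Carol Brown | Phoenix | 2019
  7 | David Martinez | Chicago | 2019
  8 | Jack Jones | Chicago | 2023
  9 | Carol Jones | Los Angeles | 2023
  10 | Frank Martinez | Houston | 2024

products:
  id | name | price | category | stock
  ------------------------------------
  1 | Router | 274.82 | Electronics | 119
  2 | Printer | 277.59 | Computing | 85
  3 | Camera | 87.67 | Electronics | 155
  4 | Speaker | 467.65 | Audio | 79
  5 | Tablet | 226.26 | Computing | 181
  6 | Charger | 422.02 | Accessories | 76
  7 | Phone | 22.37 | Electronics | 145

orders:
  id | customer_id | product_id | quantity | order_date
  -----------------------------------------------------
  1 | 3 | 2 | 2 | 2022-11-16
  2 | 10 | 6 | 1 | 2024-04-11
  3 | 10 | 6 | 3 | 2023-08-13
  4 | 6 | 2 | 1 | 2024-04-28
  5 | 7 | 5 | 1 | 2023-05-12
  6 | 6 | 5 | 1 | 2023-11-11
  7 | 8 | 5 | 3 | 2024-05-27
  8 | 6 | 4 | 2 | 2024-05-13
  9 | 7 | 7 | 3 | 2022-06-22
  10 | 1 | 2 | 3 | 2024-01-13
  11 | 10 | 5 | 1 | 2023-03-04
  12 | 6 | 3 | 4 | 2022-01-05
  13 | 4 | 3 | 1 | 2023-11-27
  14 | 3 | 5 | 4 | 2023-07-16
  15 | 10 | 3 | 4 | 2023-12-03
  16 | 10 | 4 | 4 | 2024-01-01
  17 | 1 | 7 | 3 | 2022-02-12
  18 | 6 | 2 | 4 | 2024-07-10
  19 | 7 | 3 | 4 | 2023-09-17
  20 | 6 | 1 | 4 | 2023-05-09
SELECT city, COUNT(*) AS n FROM customers GROUP BY city

Execution result:
city | n
Austin | 1
Chicago | 2
Houston | 1
Los Angeles | 3
New York | 1
Phoenix | 2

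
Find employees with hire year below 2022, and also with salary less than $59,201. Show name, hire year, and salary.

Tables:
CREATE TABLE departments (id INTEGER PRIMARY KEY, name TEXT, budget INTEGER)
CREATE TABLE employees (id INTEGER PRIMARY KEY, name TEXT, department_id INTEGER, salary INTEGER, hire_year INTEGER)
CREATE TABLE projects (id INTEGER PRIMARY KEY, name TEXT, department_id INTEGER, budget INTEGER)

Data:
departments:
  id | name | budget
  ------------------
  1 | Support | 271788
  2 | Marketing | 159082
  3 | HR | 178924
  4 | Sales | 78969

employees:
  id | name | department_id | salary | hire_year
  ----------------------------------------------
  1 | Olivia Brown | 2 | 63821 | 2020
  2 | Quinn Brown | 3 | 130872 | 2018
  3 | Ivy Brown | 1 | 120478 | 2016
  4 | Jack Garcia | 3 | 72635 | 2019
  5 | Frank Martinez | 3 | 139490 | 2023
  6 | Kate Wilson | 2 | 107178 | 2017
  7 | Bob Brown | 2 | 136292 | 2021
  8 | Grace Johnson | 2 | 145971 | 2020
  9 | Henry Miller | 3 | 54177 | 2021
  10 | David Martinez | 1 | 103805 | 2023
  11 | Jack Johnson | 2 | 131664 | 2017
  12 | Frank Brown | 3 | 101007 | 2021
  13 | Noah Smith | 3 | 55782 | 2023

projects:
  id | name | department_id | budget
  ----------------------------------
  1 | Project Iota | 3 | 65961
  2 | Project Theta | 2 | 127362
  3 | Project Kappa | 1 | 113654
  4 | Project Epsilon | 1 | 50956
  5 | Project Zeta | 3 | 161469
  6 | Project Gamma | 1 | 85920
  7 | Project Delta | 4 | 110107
SELECT name, hire_year, salary FROM employees WHERE hire_year < 2022 AND salary < 59201

Execution result:
name | hire_year | salary
Henry Miller | 2021 | 54177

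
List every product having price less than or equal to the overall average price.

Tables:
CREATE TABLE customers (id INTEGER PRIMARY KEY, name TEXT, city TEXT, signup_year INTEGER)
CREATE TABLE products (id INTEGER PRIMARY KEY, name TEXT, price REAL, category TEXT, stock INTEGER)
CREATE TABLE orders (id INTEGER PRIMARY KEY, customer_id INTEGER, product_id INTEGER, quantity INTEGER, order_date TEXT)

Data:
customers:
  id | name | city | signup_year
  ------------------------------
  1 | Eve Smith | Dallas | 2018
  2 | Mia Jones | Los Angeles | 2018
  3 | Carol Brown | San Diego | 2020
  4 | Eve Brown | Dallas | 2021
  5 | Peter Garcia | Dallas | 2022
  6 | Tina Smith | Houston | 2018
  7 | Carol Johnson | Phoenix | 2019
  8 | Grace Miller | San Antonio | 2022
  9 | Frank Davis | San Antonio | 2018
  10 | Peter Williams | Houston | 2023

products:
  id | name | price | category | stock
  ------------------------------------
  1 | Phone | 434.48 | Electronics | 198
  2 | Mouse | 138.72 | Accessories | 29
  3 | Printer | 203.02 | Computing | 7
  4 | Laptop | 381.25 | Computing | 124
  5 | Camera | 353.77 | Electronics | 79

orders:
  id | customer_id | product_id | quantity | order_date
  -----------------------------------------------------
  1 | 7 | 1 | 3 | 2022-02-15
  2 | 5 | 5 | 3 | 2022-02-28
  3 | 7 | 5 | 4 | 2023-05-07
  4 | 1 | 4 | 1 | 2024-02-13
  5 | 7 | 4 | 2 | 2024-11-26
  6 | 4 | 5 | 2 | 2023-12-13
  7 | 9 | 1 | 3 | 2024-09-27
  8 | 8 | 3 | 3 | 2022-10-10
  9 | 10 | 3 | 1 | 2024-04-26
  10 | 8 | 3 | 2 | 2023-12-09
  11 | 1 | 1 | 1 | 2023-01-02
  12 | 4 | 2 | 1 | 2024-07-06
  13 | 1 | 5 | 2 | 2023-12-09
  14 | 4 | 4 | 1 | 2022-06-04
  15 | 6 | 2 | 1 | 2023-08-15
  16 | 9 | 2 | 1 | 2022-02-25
SELECT name, price FROM products WHERE price <= (SELECT AVG(price) FROM products)

Execution result:
name | price
Mouse | 138.72
Printer | 203.02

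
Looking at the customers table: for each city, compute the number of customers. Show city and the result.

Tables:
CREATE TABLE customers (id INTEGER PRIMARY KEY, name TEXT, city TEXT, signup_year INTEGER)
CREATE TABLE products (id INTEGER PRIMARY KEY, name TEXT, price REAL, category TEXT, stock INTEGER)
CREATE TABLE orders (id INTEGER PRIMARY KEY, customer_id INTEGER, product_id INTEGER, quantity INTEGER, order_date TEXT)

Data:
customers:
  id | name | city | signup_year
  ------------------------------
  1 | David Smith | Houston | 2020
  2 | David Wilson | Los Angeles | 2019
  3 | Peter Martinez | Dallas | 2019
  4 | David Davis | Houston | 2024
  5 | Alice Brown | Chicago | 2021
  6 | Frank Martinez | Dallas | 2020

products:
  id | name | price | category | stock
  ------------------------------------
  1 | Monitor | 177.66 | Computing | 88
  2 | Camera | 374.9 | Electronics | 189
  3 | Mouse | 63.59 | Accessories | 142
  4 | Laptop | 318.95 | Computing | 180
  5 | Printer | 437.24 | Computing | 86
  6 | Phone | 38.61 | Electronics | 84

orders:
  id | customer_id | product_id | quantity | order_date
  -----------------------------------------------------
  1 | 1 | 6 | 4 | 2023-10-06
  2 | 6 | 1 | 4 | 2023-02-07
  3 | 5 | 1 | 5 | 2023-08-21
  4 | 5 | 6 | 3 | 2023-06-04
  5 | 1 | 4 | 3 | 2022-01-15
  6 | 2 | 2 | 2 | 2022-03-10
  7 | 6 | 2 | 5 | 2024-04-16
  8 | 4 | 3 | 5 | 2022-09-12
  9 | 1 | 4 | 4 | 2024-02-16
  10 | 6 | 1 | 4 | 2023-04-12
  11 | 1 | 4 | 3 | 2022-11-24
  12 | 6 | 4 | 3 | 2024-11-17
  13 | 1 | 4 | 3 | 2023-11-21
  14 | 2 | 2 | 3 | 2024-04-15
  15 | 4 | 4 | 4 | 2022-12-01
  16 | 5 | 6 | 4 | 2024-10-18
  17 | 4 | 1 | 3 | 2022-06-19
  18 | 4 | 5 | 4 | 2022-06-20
SELECT city, COUNT(*) AS n FROM customers GROUP BY city

Execution result:
city | n
Chicago | 1
Dallas | 2
Houston | 2
Los Angeles | 1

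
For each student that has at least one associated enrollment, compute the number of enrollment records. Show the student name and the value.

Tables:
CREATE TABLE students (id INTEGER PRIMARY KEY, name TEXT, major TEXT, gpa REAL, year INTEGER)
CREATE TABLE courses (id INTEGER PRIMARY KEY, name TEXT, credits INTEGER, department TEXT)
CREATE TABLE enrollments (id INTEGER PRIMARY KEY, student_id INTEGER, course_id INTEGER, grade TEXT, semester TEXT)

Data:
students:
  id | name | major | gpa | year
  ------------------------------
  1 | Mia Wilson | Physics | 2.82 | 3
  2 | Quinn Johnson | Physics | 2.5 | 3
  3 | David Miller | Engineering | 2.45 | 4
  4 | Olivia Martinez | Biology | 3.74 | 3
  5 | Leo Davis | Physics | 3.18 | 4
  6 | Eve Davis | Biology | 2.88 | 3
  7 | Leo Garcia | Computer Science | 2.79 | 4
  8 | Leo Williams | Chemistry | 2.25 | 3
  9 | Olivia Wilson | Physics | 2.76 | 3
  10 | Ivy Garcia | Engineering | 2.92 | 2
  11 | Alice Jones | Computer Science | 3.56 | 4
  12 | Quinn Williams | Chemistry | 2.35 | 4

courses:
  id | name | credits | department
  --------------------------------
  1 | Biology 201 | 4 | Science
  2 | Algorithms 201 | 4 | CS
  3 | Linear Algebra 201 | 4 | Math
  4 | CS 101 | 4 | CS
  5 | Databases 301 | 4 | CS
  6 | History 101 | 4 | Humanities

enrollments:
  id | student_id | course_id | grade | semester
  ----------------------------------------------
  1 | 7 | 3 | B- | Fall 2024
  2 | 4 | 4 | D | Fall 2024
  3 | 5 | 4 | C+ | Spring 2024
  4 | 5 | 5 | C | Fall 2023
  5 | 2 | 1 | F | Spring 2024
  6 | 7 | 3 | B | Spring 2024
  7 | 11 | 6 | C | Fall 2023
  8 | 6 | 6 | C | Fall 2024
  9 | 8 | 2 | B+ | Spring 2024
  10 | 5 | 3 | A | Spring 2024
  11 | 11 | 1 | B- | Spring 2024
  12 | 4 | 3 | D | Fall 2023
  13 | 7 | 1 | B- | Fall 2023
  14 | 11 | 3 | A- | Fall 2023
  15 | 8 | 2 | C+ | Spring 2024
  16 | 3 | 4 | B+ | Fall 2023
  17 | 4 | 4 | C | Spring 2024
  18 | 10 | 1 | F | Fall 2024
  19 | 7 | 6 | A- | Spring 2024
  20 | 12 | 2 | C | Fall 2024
SELECT p.name, COUNT(*) AS n FROM enrollments c JOIN students p ON c.student_id = p.id GROUP BY p.id, p.name

Execution result:
name | n
Quinn Johnson | 1
David Miller | 1
Olivia Martinez | 3
Leo Davis | 3
Eve Davis | 1
Leo Garcia | 4
Leo Williams | 2
Ivy Garcia | 1
Alice Jones | 3
Quinn Williams | 1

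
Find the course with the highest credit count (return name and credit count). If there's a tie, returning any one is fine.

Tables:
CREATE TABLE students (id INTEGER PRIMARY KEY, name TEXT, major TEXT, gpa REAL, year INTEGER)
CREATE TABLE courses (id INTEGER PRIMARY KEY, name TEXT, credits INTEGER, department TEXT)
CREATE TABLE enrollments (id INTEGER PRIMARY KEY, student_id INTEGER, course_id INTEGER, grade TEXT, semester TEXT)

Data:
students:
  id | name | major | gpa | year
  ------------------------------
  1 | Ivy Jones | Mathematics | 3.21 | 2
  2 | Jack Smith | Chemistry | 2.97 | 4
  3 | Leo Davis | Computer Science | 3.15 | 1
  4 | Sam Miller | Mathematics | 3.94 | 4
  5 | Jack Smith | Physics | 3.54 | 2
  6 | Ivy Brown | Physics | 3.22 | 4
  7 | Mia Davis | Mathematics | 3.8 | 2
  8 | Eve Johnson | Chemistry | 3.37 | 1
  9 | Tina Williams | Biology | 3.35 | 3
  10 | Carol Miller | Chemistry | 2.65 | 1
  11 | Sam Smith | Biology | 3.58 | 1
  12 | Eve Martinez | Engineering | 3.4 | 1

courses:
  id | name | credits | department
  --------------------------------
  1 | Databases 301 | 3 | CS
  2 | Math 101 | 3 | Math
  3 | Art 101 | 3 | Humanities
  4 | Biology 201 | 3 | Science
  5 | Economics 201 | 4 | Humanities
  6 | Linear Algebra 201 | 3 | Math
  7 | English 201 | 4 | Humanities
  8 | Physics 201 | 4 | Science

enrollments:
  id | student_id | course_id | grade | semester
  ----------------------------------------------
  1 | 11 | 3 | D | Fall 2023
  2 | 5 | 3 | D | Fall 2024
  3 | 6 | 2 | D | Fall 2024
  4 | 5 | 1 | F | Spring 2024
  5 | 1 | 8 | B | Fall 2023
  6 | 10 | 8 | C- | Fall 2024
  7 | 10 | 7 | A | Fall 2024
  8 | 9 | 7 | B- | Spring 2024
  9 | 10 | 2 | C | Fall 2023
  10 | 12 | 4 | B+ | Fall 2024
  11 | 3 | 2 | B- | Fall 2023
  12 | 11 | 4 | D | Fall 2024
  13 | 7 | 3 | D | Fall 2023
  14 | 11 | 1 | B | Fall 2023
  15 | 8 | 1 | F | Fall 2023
SELECT name, credits FROM courses ORDER BY credits DESC LIMIT 1

Execution result:
name | credits
Economics 201 | 4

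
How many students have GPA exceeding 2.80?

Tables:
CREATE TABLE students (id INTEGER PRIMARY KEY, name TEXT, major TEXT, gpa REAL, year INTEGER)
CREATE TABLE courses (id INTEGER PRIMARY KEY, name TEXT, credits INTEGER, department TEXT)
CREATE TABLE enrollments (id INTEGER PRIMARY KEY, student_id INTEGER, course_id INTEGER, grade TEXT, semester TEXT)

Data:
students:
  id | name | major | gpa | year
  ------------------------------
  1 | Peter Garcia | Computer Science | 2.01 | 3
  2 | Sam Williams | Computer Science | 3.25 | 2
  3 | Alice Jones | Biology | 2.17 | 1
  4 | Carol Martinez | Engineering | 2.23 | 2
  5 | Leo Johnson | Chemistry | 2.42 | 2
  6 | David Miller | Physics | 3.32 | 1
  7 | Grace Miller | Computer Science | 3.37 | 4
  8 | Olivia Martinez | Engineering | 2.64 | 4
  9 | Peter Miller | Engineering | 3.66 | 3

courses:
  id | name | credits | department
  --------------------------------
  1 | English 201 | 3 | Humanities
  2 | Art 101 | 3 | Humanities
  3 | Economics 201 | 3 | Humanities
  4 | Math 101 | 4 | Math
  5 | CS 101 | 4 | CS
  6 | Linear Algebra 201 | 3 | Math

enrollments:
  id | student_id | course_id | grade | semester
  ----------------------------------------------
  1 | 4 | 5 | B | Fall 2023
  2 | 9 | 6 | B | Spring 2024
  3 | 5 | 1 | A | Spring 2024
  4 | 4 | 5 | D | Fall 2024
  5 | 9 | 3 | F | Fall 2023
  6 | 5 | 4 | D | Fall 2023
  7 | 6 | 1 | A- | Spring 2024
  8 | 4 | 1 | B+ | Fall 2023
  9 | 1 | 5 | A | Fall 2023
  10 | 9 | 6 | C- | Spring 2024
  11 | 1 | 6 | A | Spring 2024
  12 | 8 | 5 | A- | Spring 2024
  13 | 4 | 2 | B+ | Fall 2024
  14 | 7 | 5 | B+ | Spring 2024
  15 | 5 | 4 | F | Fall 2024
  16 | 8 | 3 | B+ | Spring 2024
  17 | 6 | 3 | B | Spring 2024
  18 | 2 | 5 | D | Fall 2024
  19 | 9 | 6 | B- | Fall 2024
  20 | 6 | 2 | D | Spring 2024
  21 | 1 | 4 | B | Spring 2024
SELECT COUNT(*) FROM students WHERE gpa > 2.8

Execution result:
4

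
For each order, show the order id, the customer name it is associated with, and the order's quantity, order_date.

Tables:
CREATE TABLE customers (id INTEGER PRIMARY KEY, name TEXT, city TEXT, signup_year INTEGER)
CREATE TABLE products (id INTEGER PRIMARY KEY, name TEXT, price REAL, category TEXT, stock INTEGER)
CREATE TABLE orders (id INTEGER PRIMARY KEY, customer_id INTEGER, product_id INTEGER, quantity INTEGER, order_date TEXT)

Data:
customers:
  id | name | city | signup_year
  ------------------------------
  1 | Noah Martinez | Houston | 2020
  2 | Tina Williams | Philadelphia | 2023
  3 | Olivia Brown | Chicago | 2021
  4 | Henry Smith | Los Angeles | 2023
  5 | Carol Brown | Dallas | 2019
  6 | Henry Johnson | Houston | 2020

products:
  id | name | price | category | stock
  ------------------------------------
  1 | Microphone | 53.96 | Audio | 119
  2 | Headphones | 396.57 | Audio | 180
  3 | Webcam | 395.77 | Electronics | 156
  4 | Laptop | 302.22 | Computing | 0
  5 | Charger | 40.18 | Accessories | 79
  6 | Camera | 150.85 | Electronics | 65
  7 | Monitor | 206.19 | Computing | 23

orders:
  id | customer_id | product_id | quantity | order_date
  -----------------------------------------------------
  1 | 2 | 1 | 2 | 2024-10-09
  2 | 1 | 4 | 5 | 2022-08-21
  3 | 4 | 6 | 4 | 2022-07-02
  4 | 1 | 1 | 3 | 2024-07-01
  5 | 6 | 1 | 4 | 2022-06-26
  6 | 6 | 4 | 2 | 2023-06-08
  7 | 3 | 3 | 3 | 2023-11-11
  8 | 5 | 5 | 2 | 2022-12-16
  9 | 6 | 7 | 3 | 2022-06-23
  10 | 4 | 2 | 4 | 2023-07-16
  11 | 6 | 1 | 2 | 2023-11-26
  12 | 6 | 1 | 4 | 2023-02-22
SELECT c.id, p.name AS customer, c.quantity, c.order_date FROM orders c JOIN customers p ON c.customer_id = p.id

Execution result:
id | customer | quantity | order_date
1 | Tina Williams | 2 | 2024-10-09
2 | Noah Martinez | 5 | 2022-08-21
3 | Henry Smith | 4 | 2022-07-02
4 | Noah Martinez | 3 | 2024-07-01
5 | Henry Johnson | 4 | 2022-06-26
6 | Henry Johnson | 2 | 2023-06-08
7 | Olivia Brown | 3 | 2023-11-11
8 | Carol Brown | 2 | 2022-12-16
9 | Henry Johnson | 3 | 2022-06-23
10 | Henry Smith | 4 | 2023-07-16
11 | Henry Johnson | 2 | 2023-11-26
12 | Henry Johnson | 4 | 2023-02-22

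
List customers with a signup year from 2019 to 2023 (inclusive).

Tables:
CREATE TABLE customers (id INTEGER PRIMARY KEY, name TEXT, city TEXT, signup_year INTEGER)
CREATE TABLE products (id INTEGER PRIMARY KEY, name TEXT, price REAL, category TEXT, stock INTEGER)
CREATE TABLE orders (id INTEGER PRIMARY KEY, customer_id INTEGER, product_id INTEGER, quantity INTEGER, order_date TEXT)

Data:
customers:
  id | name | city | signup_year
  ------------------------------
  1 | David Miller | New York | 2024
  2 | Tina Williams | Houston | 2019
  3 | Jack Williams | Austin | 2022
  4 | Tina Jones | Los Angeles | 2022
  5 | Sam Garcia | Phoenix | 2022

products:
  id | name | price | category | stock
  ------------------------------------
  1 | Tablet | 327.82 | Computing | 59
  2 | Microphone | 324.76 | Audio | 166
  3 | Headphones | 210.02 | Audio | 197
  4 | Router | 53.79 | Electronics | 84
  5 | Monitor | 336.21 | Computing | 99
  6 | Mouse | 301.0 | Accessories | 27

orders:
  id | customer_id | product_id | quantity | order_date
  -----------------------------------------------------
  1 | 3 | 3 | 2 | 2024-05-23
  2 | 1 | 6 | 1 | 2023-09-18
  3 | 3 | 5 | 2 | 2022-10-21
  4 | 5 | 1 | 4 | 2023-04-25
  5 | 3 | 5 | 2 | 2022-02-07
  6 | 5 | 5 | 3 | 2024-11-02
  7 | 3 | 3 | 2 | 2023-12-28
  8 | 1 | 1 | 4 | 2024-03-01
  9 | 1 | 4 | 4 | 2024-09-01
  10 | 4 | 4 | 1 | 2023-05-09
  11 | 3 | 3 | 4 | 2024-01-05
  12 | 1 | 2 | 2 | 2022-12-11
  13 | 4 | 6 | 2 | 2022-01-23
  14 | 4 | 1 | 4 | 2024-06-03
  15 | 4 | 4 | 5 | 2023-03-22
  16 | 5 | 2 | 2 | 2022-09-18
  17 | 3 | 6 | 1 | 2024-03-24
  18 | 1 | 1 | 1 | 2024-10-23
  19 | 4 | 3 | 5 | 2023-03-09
SELECT name, signup_year FROM customers WHERE signup_year BETWEEN 2019 AND 2023

Execution result:
name | signup_year
Tina Williams | 2019
Jack Williams | 2022
Tina Jones | 2022
Sam Garcia | 2022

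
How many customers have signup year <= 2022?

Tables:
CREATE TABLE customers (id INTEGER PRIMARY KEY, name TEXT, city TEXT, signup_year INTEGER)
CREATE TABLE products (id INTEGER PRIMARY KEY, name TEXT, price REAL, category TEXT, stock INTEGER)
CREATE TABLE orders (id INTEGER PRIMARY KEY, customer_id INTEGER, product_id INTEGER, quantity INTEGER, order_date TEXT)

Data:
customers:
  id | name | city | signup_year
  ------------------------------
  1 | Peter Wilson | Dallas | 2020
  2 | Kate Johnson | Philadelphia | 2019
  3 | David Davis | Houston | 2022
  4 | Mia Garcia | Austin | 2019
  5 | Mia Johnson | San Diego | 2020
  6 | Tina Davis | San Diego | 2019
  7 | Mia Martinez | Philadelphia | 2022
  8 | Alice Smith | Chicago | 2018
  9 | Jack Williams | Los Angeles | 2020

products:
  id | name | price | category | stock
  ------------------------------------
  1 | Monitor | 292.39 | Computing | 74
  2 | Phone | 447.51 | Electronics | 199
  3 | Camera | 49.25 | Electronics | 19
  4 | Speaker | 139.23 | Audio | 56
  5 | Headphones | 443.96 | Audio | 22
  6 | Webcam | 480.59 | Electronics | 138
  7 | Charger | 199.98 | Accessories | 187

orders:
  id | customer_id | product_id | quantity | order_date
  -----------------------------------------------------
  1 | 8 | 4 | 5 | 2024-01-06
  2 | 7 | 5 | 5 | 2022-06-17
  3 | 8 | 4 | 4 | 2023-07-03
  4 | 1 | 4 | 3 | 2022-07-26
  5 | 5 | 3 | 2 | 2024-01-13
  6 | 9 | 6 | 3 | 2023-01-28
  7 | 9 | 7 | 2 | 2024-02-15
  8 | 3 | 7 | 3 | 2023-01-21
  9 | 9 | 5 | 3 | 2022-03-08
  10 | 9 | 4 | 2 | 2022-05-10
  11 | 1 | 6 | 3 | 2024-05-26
SELECT COUNT(*) FROM customers WHERE signup_year <= 2022

Execution result:
9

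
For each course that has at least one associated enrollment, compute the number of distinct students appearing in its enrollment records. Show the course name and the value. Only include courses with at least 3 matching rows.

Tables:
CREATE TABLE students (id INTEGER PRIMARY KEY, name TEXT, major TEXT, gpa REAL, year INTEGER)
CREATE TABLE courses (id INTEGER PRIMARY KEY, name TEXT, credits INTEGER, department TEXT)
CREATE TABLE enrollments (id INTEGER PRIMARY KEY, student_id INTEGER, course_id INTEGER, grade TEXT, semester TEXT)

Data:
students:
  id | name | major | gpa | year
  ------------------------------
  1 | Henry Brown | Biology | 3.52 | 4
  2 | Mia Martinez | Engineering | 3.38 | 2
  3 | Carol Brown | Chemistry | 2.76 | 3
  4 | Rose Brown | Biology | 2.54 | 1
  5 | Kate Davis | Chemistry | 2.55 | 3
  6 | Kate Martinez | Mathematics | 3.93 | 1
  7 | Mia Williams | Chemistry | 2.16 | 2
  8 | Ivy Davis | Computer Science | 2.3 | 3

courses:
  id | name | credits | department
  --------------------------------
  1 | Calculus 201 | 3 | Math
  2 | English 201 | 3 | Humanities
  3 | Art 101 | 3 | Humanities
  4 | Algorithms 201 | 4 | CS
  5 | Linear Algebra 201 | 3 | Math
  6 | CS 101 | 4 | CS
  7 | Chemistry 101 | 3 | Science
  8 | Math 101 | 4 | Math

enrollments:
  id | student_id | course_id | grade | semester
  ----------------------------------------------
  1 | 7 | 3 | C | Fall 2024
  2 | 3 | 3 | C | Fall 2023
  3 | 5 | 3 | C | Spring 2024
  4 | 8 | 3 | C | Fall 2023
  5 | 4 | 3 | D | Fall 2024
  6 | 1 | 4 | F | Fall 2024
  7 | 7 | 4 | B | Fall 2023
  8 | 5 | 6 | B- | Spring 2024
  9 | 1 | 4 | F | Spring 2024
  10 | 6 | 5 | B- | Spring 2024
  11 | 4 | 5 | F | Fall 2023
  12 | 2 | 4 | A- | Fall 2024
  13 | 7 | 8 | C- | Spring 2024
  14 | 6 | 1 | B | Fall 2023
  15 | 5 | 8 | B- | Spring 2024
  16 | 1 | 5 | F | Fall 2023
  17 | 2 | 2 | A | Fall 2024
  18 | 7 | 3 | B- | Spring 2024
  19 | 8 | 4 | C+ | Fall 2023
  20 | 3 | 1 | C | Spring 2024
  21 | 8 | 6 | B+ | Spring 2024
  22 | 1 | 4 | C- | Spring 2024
SELECT p.name, COUNT(DISTINCT c.student_id) AS distinct_student_count FROM enrollments c JOIN courses p ON c.course_id = p.id GROUP BY p.id, p.name HAVING COUNT(*) >= 3

Execution result:
name | distinct_student_count
Art 101 | 5
Algorithms 201 | 4
Linear Algebra 201 | 3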